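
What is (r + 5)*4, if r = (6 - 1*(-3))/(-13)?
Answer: 224/13 ≈ 17.231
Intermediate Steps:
r = -9/13 (r = (6 + 3)*(-1/13) = 9*(-1/13) = -9/13 ≈ -0.69231)
(r + 5)*4 = (-9/13 + 5)*4 = (56/13)*4 = 224/13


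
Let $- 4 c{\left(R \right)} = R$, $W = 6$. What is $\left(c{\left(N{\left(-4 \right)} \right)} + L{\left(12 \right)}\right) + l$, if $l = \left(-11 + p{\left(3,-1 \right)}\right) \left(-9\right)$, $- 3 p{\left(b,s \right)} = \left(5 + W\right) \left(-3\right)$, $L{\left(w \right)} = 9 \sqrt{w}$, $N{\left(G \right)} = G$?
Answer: $1 + 18 \sqrt{3} \approx 32.177$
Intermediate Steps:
$c{\left(R \right)} = - \frac{R}{4}$
$p{\left(b,s \right)} = 11$ ($p{\left(b,s \right)} = - \frac{\left(5 + 6\right) \left(-3\right)}{3} = - \frac{11 \left(-3\right)}{3} = \left(- \frac{1}{3}\right) \left(-33\right) = 11$)
$l = 0$ ($l = \left(-11 + 11\right) \left(-9\right) = 0 \left(-9\right) = 0$)
$\left(c{\left(N{\left(-4 \right)} \right)} + L{\left(12 \right)}\right) + l = \left(\left(- \frac{1}{4}\right) \left(-4\right) + 9 \sqrt{12}\right) + 0 = \left(1 + 9 \cdot 2 \sqrt{3}\right) + 0 = \left(1 + 18 \sqrt{3}\right) + 0 = 1 + 18 \sqrt{3}$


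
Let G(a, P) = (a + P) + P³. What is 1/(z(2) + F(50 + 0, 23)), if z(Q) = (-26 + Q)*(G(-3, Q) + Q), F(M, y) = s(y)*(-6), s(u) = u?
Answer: -1/354 ≈ -0.0028249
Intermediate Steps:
G(a, P) = P + a + P³ (G(a, P) = (P + a) + P³ = P + a + P³)
F(M, y) = -6*y (F(M, y) = y*(-6) = -6*y)
z(Q) = (-26 + Q)*(-3 + Q³ + 2*Q) (z(Q) = (-26 + Q)*((Q - 3 + Q³) + Q) = (-26 + Q)*((-3 + Q + Q³) + Q) = (-26 + Q)*(-3 + Q³ + 2*Q))
1/(z(2) + F(50 + 0, 23)) = 1/((78 + 2⁴ - 55*2 - 26*2³ + 2*2²) - 6*23) = 1/((78 + 16 - 110 - 26*8 + 2*4) - 138) = 1/((78 + 16 - 110 - 208 + 8) - 138) = 1/(-216 - 138) = 1/(-354) = -1/354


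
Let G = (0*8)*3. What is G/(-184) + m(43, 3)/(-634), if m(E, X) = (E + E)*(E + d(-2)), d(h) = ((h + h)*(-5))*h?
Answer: -129/317 ≈ -0.40694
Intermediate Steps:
d(h) = -10*h**2 (d(h) = ((2*h)*(-5))*h = (-10*h)*h = -10*h**2)
m(E, X) = 2*E*(-40 + E) (m(E, X) = (E + E)*(E - 10*(-2)**2) = (2*E)*(E - 10*4) = (2*E)*(E - 40) = (2*E)*(-40 + E) = 2*E*(-40 + E))
G = 0 (G = 0*3 = 0)
G/(-184) + m(43, 3)/(-634) = 0/(-184) + (2*43*(-40 + 43))/(-634) = 0*(-1/184) + (2*43*3)*(-1/634) = 0 + 258*(-1/634) = 0 - 129/317 = -129/317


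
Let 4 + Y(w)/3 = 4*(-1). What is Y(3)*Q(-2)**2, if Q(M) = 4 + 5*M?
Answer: -864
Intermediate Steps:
Y(w) = -24 (Y(w) = -12 + 3*(4*(-1)) = -12 + 3*(-4) = -12 - 12 = -24)
Y(3)*Q(-2)**2 = -24*(4 + 5*(-2))**2 = -24*(4 - 10)**2 = -24*(-6)**2 = -24*36 = -864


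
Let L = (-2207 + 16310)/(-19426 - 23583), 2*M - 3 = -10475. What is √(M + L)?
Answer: 127*I*√600534667/43009 ≈ 72.362*I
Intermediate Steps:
M = -5236 (M = 3/2 + (½)*(-10475) = 3/2 - 10475/2 = -5236)
L = -14103/43009 (L = 14103/(-43009) = 14103*(-1/43009) = -14103/43009 ≈ -0.32791)
√(M + L) = √(-5236 - 14103/43009) = √(-225209227/43009) = 127*I*√600534667/43009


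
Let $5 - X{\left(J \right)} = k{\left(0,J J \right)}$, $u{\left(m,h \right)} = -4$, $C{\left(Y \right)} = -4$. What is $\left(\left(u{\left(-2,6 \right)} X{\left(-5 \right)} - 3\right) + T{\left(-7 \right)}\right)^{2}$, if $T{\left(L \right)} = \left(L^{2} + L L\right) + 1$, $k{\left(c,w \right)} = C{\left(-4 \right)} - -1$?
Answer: $4096$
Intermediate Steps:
$k{\left(c,w \right)} = -3$ ($k{\left(c,w \right)} = -4 - -1 = -4 + 1 = -3$)
$X{\left(J \right)} = 8$ ($X{\left(J \right)} = 5 - -3 = 5 + 3 = 8$)
$T{\left(L \right)} = 1 + 2 L^{2}$ ($T{\left(L \right)} = \left(L^{2} + L^{2}\right) + 1 = 2 L^{2} + 1 = 1 + 2 L^{2}$)
$\left(\left(u{\left(-2,6 \right)} X{\left(-5 \right)} - 3\right) + T{\left(-7 \right)}\right)^{2} = \left(\left(\left(-4\right) 8 - 3\right) + \left(1 + 2 \left(-7\right)^{2}\right)\right)^{2} = \left(\left(-32 - 3\right) + \left(1 + 2 \cdot 49\right)\right)^{2} = \left(-35 + \left(1 + 98\right)\right)^{2} = \left(-35 + 99\right)^{2} = 64^{2} = 4096$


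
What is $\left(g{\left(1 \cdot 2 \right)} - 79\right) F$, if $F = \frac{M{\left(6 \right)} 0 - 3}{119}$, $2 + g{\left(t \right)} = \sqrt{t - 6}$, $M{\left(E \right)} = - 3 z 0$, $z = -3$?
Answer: $\frac{243}{119} - \frac{6 i}{119} \approx 2.042 - 0.05042 i$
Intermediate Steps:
$M{\left(E \right)} = 0$ ($M{\left(E \right)} = \left(-3\right) \left(-3\right) 0 = 9 \cdot 0 = 0$)
$g{\left(t \right)} = -2 + \sqrt{-6 + t}$ ($g{\left(t \right)} = -2 + \sqrt{t - 6} = -2 + \sqrt{-6 + t}$)
$F = - \frac{3}{119}$ ($F = \frac{0 \cdot 0 - 3}{119} = \left(0 - 3\right) \frac{1}{119} = \left(-3\right) \frac{1}{119} = - \frac{3}{119} \approx -0.02521$)
$\left(g{\left(1 \cdot 2 \right)} - 79\right) F = \left(\left(-2 + \sqrt{-6 + 1 \cdot 2}\right) - 79\right) \left(- \frac{3}{119}\right) = \left(\left(-2 + \sqrt{-6 + 2}\right) - 79\right) \left(- \frac{3}{119}\right) = \left(\left(-2 + \sqrt{-4}\right) - 79\right) \left(- \frac{3}{119}\right) = \left(\left(-2 + 2 i\right) - 79\right) \left(- \frac{3}{119}\right) = \left(-81 + 2 i\right) \left(- \frac{3}{119}\right) = \frac{243}{119} - \frac{6 i}{119}$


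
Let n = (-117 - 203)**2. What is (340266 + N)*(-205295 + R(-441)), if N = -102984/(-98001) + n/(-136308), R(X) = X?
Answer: -8658792401771969200/123688151 ≈ -7.0005e+10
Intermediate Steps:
n = 102400 (n = (-320)**2 = 102400)
N = 37057784/123688151 (N = -102984/(-98001) + 102400/(-136308) = -102984*(-1/98001) + 102400*(-1/136308) = 34328/32667 - 25600/34077 = 37057784/123688151 ≈ 0.29961)
(340266 + N)*(-205295 + R(-441)) = (340266 + 37057784/123688151)*(-205295 - 441) = (42086909445950/123688151)*(-205736) = -8658792401771969200/123688151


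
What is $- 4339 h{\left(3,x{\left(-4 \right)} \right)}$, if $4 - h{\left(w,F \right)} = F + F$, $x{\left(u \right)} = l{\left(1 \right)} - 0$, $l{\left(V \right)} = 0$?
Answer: $-17356$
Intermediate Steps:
$x{\left(u \right)} = 0$ ($x{\left(u \right)} = 0 - 0 = 0 + 0 = 0$)
$h{\left(w,F \right)} = 4 - 2 F$ ($h{\left(w,F \right)} = 4 - \left(F + F\right) = 4 - 2 F$)
$- 4339 h{\left(3,x{\left(-4 \right)} \right)} = - 4339 \left(4 - 0\right) = - 4339 \left(4 + 0\right) = \left(-4339\right) 4 = -17356$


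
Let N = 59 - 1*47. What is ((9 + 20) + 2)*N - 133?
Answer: 239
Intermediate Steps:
N = 12 (N = 59 - 47 = 12)
((9 + 20) + 2)*N - 133 = ((9 + 20) + 2)*12 - 133 = (29 + 2)*12 - 133 = 31*12 - 133 = 372 - 133 = 239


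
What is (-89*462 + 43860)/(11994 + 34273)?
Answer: 2742/46267 ≈ 0.059265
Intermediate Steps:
(-89*462 + 43860)/(11994 + 34273) = (-41118 + 43860)/46267 = 2742*(1/46267) = 2742/46267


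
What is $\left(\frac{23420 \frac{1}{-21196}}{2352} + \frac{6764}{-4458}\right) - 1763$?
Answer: $- \frac{16339775309609}{9260193264} \approx -1764.5$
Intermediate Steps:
$\left(\frac{23420 \frac{1}{-21196}}{2352} + \frac{6764}{-4458}\right) - 1763 = \left(23420 \left(- \frac{1}{21196}\right) \frac{1}{2352} + 6764 \left(- \frac{1}{4458}\right)\right) - 1763 = \left(\left(- \frac{5855}{5299}\right) \frac{1}{2352} - \frac{3382}{2229}\right) - 1763 = \left(- \frac{5855}{12463248} - \frac{3382}{2229}\right) - 1763 = - \frac{14054585177}{9260193264} - 1763 = - \frac{16339775309609}{9260193264}$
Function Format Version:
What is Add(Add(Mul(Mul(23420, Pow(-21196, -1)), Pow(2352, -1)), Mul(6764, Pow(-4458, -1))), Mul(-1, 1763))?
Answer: Rational(-16339775309609, 9260193264) ≈ -1764.5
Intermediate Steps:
Add(Add(Mul(Mul(23420, Pow(-21196, -1)), Pow(2352, -1)), Mul(6764, Pow(-4458, -1))), Mul(-1, 1763)) = Add(Add(Mul(Mul(23420, Rational(-1, 21196)), Rational(1, 2352)), Mul(6764, Rational(-1, 4458))), -1763) = Add(Add(Mul(Rational(-5855, 5299), Rational(1, 2352)), Rational(-3382, 2229)), -1763) = Add(Add(Rational(-5855, 12463248), Rational(-3382, 2229)), -1763) = Add(Rational(-14054585177, 9260193264), -1763) = Rational(-16339775309609, 9260193264)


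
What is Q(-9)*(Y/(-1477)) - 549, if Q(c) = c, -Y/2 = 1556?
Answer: -838881/1477 ≈ -567.96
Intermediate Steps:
Y = -3112 (Y = -2*1556 = -3112)
Q(-9)*(Y/(-1477)) - 549 = -(-28008)/(-1477) - 549 = -(-28008)*(-1)/1477 - 549 = -9*3112/1477 - 549 = -28008/1477 - 549 = -838881/1477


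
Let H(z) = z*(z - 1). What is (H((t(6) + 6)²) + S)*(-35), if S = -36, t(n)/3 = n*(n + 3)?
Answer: -27879807060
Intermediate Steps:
t(n) = 3*n*(3 + n) (t(n) = 3*(n*(n + 3)) = 3*(n*(3 + n)) = 3*n*(3 + n))
H(z) = z*(-1 + z)
(H((t(6) + 6)²) + S)*(-35) = ((3*6*(3 + 6) + 6)²*(-1 + (3*6*(3 + 6) + 6)²) - 36)*(-35) = ((3*6*9 + 6)²*(-1 + (3*6*9 + 6)²) - 36)*(-35) = ((162 + 6)²*(-1 + (162 + 6)²) - 36)*(-35) = (168²*(-1 + 168²) - 36)*(-35) = (28224*(-1 + 28224) - 36)*(-35) = (28224*28223 - 36)*(-35) = (796565952 - 36)*(-35) = 796565916*(-35) = -27879807060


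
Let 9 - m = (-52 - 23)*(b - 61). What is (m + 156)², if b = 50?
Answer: 435600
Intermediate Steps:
m = -816 (m = 9 - (-52 - 23)*(50 - 61) = 9 - (-75)*(-11) = 9 - 1*825 = 9 - 825 = -816)
(m + 156)² = (-816 + 156)² = (-660)² = 435600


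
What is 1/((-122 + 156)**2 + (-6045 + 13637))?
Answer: 1/8748 ≈ 0.00011431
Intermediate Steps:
1/((-122 + 156)**2 + (-6045 + 13637)) = 1/(34**2 + 7592) = 1/(1156 + 7592) = 1/8748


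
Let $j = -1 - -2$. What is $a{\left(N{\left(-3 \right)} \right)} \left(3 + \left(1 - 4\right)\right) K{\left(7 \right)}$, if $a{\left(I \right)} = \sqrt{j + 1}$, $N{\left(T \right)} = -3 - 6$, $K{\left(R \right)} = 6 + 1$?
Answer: $0$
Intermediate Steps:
$K{\left(R \right)} = 7$
$N{\left(T \right)} = -9$ ($N{\left(T \right)} = -3 - 6 = -9$)
$j = 1$ ($j = -1 + 2 = 1$)
$a{\left(I \right)} = \sqrt{2}$ ($a{\left(I \right)} = \sqrt{1 + 1} = \sqrt{2}$)
$a{\left(N{\left(-3 \right)} \right)} \left(3 + \left(1 - 4\right)\right) K{\left(7 \right)} = \sqrt{2} \left(3 + \left(1 - 4\right)\right) 7 = \sqrt{2} \left(3 - 3\right) 7 = \sqrt{2} \cdot 0 \cdot 7 = 0 \cdot 7 = 0$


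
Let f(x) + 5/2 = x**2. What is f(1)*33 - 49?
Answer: -197/2 ≈ -98.500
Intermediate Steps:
f(x) = -5/2 + x**2
f(1)*33 - 49 = (-5/2 + 1**2)*33 - 49 = (-5/2 + 1)*33 - 49 = -3/2*33 - 49 = -99/2 - 49 = -197/2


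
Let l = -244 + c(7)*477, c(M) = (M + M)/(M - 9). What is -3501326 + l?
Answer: -3504909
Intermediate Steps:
c(M) = 2*M/(-9 + M) (c(M) = (2*M)/(-9 + M) = 2*M/(-9 + M))
l = -3583 (l = -244 + (2*7/(-9 + 7))*477 = -244 + (2*7/(-2))*477 = -244 + (2*7*(-½))*477 = -244 - 7*477 = -244 - 3339 = -3583)
-3501326 + l = -3501326 - 3583 = -3504909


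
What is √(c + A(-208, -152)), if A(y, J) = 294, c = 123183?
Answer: √123477 ≈ 351.39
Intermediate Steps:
√(c + A(-208, -152)) = √(123183 + 294) = √123477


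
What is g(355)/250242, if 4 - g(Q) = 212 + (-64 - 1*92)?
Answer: -26/125121 ≈ -0.00020780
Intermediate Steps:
g(Q) = -52 (g(Q) = 4 - (212 + (-64 - 1*92)) = 4 - (212 + (-64 - 92)) = 4 - (212 - 156) = 4 - 1*56 = 4 - 56 = -52)
g(355)/250242 = -52/250242 = -52*1/250242 = -26/125121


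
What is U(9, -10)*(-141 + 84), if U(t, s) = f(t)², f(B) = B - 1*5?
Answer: -912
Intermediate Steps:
f(B) = -5 + B (f(B) = B - 5 = -5 + B)
U(t, s) = (-5 + t)²
U(9, -10)*(-141 + 84) = (-5 + 9)²*(-141 + 84) = 4²*(-57) = 16*(-57) = -912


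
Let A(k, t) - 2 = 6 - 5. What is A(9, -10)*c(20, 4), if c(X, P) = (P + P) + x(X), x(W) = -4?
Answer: 12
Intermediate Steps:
A(k, t) = 3 (A(k, t) = 2 + (6 - 5) = 2 + 1 = 3)
c(X, P) = -4 + 2*P (c(X, P) = (P + P) - 4 = 2*P - 4 = -4 + 2*P)
A(9, -10)*c(20, 4) = 3*(-4 + 2*4) = 3*(-4 + 8) = 3*4 = 12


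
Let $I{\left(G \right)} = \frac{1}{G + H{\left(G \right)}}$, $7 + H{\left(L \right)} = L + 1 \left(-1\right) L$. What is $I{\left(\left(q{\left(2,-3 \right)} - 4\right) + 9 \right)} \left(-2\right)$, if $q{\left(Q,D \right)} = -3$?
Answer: $\frac{2}{5} \approx 0.4$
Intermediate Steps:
$H{\left(L \right)} = -7$ ($H{\left(L \right)} = -7 + \left(L + 1 \left(-1\right) L\right) = -7 + \left(L - L\right) = -7 + 0 = -7$)
$I{\left(G \right)} = \frac{1}{-7 + G}$ ($I{\left(G \right)} = \frac{1}{G - 7} = \frac{1}{-7 + G}$)
$I{\left(\left(q{\left(2,-3 \right)} - 4\right) + 9 \right)} \left(-2\right) = \frac{1}{-7 + \left(\left(-3 - 4\right) + 9\right)} \left(-2\right) = \frac{1}{-7 + \left(-7 + 9\right)} \left(-2\right) = \frac{1}{-7 + 2} \left(-2\right) = \frac{1}{-5} \left(-2\right) = \left(- \frac{1}{5}\right) \left(-2\right) = \frac{2}{5}$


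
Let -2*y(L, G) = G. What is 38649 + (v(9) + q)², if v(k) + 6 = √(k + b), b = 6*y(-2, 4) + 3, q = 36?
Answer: 39549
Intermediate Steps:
y(L, G) = -G/2
b = -9 (b = 6*(-½*4) + 3 = 6*(-2) + 3 = -12 + 3 = -9)
v(k) = -6 + √(-9 + k) (v(k) = -6 + √(k - 9) = -6 + √(-9 + k))
38649 + (v(9) + q)² = 38649 + ((-6 + √(-9 + 9)) + 36)² = 38649 + ((-6 + √0) + 36)² = 38649 + ((-6 + 0) + 36)² = 38649 + (-6 + 36)² = 38649 + 30² = 38649 + 900 = 39549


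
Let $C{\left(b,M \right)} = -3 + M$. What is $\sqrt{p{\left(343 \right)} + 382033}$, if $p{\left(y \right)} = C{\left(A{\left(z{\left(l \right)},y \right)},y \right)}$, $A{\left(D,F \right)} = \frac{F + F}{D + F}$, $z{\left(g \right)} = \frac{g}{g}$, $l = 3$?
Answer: $\sqrt{382373} \approx 618.36$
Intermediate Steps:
$z{\left(g \right)} = 1$
$A{\left(D,F \right)} = \frac{2 F}{D + F}$
$p{\left(y \right)} = -3 + y$
$\sqrt{p{\left(343 \right)} + 382033} = \sqrt{\left(-3 + 343\right) + 382033} = \sqrt{340 + 382033} = \sqrt{382373}$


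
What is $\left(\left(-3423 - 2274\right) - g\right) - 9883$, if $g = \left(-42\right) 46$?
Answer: $-13648$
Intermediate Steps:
$g = -1932$
$\left(\left(-3423 - 2274\right) - g\right) - 9883 = \left(\left(-3423 - 2274\right) - -1932\right) - 9883 = \left(\left(-3423 - 2274\right) + 1932\right) - 9883 = \left(-5697 + 1932\right) - 9883 = -3765 - 9883 = -13648$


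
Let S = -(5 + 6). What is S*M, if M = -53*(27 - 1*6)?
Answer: 12243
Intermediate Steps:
S = -11 (S = -1*11 = -11)
M = -1113 (M = -53*(27 - 6) = -53*21 = -1113)
S*M = -11*(-1113) = 12243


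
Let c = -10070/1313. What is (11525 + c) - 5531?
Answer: 7860052/1313 ≈ 5986.3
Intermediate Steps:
c = -10070/1313 (c = -10070*1/1313 = -10070/1313 ≈ -7.6695)
(11525 + c) - 5531 = (11525 - 10070/1313) - 5531 = 15122255/1313 - 5531 = 7860052/1313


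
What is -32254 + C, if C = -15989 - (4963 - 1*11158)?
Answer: -42048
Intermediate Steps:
C = -9794 (C = -15989 - (4963 - 11158) = -15989 - 1*(-6195) = -15989 + 6195 = -9794)
-32254 + C = -32254 - 9794 = -42048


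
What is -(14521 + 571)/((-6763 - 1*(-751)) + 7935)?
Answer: -15092/1923 ≈ -7.8482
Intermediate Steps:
-(14521 + 571)/((-6763 - 1*(-751)) + 7935) = -15092/((-6763 + 751) + 7935) = -15092/(-6012 + 7935) = -15092/1923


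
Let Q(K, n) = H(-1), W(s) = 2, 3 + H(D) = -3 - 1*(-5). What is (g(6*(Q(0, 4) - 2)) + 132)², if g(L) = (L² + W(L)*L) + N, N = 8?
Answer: 183184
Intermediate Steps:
H(D) = -1 (H(D) = -3 + (-3 - 1*(-5)) = -3 + (-3 + 5) = -3 + 2 = -1)
Q(K, n) = -1
g(L) = 8 + L² + 2*L (g(L) = (L² + 2*L) + 8 = 8 + L² + 2*L)
(g(6*(Q(0, 4) - 2)) + 132)² = ((8 + (6*(-1 - 2))² + 2*(6*(-1 - 2))) + 132)² = ((8 + (6*(-3))² + 2*(6*(-3))) + 132)² = ((8 + (-18)² + 2*(-18)) + 132)² = ((8 + 324 - 36) + 132)² = (296 + 132)² = 428² = 183184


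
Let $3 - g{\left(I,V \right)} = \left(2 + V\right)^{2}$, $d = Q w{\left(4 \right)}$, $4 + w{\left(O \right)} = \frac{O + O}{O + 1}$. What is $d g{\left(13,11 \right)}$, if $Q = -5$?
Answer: $-1992$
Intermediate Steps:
$w{\left(O \right)} = -4 + \frac{2 O}{1 + O}$ ($w{\left(O \right)} = -4 + \frac{O + O}{O + 1} = -4 + \frac{2 O}{1 + O}$)
$d = 12$ ($d = - 5 \frac{2 \left(-2 - 4\right)}{1 + 4} = - 5 \frac{2 \left(-2 - 4\right)}{5} = - 5 \cdot 2 \cdot \frac{1}{5} \left(-6\right) = \left(-5\right) \left(- \frac{12}{5}\right) = 12$)
$g{\left(I,V \right)} = 3 - \left(2 + V\right)^{2}$
$d g{\left(13,11 \right)} = 12 \left(3 - \left(2 + 11\right)^{2}\right) = 12 \left(3 - 13^{2}\right) = 12 \left(3 - 169\right) = 12 \left(-166\right) = -1992$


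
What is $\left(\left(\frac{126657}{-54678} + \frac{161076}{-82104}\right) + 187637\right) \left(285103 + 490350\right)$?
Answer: $\frac{4536057000062966406}{31175573} \approx 1.455 \cdot 10^{11}$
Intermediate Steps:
$\left(\left(\frac{126657}{-54678} + \frac{161076}{-82104}\right) + 187637\right) \left(285103 + 490350\right) = \left(\left(126657 \left(- \frac{1}{54678}\right) + 161076 \left(- \frac{1}{82104}\right)\right) + 187637\right) 775453 = \left(\left(- \frac{42219}{18226} - \frac{13423}{6842}\right) + 187637\right) 775453 = \left(- \frac{133377499}{31175573} + 187637\right) 775453 = \frac{5849557613502}{31175573} \cdot 775453 = \frac{4536057000062966406}{31175573}$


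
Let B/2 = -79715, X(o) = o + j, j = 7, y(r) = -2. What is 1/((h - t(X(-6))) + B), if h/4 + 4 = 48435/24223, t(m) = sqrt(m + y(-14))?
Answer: -93550842110114/14915559334870045253 + 586753729*I/14915559334870045253 ≈ -6.272e-6 + 3.9338e-11*I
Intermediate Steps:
X(o) = 7 + o (X(o) = o + 7 = 7 + o)
t(m) = sqrt(-2 + m) (t(m) = sqrt(m - 2) = sqrt(-2 + m))
h = -193828/24223 (h = -16 + 4*(48435/24223) = -16 + 193740/24223 = -193828/24223 ≈ -8.0018)
B = -159430 (B = 2*(-79715) = -159430)
1/((h - t(X(-6))) + B) = 1/((-193828/24223 - sqrt(-2 + (7 - 6))) - 159430) = 1/((-193828/24223 - sqrt(-2 + 1)) - 159430) = 1/((-193828/24223 - sqrt(-1)) - 159430) = 1/((-193828/24223 - I) - 159430) = 1/(-3862066718/24223 - I) = 586753729*(-3862066718/24223 + I)/14915559334870045253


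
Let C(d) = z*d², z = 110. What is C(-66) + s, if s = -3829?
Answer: 475331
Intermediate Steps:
C(d) = 110*d²
C(-66) + s = 110*(-66)² - 3829 = 110*4356 - 3829 = 479160 - 3829 = 475331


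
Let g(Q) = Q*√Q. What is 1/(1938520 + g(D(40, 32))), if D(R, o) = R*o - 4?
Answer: 242315/469472779728 - 319*√319/469472779728 ≈ 5.0401e-7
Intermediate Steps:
D(R, o) = -4 + R*o
g(Q) = Q^(3/2)
1/(1938520 + g(D(40, 32))) = 1/(1938520 + (-4 + 40*32)^(3/2)) = 1/(1938520 + (-4 + 1280)^(3/2)) = 1/(1938520 + 1276^(3/2)) = 1/(1938520 + 2552*√319)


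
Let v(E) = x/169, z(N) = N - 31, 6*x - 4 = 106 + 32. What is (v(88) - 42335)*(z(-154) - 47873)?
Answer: 1031506050892/507 ≈ 2.0345e+9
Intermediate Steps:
x = 71/3 (x = ⅔ + (106 + 32)/6 = ⅔ + (⅙)*138 = ⅔ + 23 = 71/3 ≈ 23.667)
z(N) = -31 + N
v(E) = 71/507 (v(E) = (71/3)/169 = (71/3)*(1/169) = 71/507)
(v(88) - 42335)*(z(-154) - 47873) = (71/507 - 42335)*((-31 - 154) - 47873) = -21463774*(-185 - 47873)/507 = -21463774/507*(-48058) = 1031506050892/507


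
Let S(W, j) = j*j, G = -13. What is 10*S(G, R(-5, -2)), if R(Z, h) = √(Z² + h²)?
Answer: 290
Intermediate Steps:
S(W, j) = j²
10*S(G, R(-5, -2)) = 10*(√((-5)² + (-2)²))² = 10*(√(25 + 4))² = 10*(√29)² = 10*29 = 290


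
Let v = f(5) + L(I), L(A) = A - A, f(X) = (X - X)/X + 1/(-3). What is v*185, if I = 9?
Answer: -185/3 ≈ -61.667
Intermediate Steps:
f(X) = -⅓ (f(X) = 0/X + 1*(-⅓) = 0 - ⅓ = -⅓)
L(A) = 0
v = -⅓ (v = -⅓ + 0 = -⅓ ≈ -0.33333)
v*185 = -⅓*185 = -185/3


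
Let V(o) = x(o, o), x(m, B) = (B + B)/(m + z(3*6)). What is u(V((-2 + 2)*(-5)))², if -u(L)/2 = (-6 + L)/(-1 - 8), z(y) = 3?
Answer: 16/9 ≈ 1.7778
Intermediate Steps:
x(m, B) = 2*B/(3 + m) (x(m, B) = (B + B)/(m + 3) = (2*B)/(3 + m) = 2*B/(3 + m))
V(o) = 2*o/(3 + o)
u(L) = -4/3 + 2*L/9 (u(L) = -2*(-6 + L)/(-1 - 8) = -2*(-6 + L)/(-9) = -2*(-6 + L)*(-1)/9 = -2*(⅔ - L/9) = -4/3 + 2*L/9)
u(V((-2 + 2)*(-5)))² = (-4/3 + 2*(2*((-2 + 2)*(-5))/(3 + (-2 + 2)*(-5)))/9)² = (-4/3 + 2*(2*(0*(-5))/(3 + 0*(-5)))/9)² = (-4/3 + 2*(2*0/(3 + 0))/9)² = (-4/3 + 2*(2*0/3)/9)² = (-4/3 + 2*(2*0*(⅓))/9)² = (-4/3 + (2/9)*0)² = (-4/3 + 0)² = (-4/3)² = 16/9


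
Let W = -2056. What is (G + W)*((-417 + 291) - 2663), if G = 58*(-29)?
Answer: 10425282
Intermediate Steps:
G = -1682
(G + W)*((-417 + 291) - 2663) = (-1682 - 2056)*((-417 + 291) - 2663) = -3738*(-126 - 2663) = -3738*(-2789) = 10425282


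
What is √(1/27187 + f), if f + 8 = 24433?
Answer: 2*√4513330698753/27187 ≈ 156.28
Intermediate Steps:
f = 24425 (f = -8 + 24433 = 24425)
√(1/27187 + f) = √(1/27187 + 24425) = √(664042476/27187) = 2*√4513330698753/27187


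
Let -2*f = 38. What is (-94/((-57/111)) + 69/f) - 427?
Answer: -4704/19 ≈ -247.58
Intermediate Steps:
f = -19 (f = -½*38 = -19)
(-94/((-57/111)) + 69/f) - 427 = (-94/((-57/111)) + 69/(-19)) - 427 = (-94/((-57*1/111)) + 69*(-1/19)) - 427 = (-94/(-19/37) - 69/19) - 427 = (-94*(-37/19) - 69/19) - 427 = (3478/19 - 69/19) - 427 = 3409/19 - 427 = -4704/19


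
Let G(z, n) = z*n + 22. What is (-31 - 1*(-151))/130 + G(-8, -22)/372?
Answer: 1173/806 ≈ 1.4553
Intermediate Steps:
G(z, n) = 22 + n*z (G(z, n) = n*z + 22 = 22 + n*z)
(-31 - 1*(-151))/130 + G(-8, -22)/372 = (-31 - 1*(-151))/130 + (22 - 22*(-8))/372 = (-31 + 151)*(1/130) + (22 + 176)*(1/372) = 120*(1/130) + 198*(1/372) = 12/13 + 33/62 = 1173/806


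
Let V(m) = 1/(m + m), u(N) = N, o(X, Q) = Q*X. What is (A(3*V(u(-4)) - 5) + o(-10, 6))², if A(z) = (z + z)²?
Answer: 790321/256 ≈ 3087.2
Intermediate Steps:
V(m) = 1/(2*m)
A(z) = 4*z² (A(z) = (2*z)² = 4*z²)
(A(3*V(u(-4)) - 5) + o(-10, 6))² = (4*(3*((½)/(-4)) - 5)² + 6*(-10))² = (4*(3*((½)*(-¼)) - 5)² - 60)² = (4*(3*(-⅛) - 5)² - 60)² = (4*(-3/8 - 5)² - 60)² = (4*(-43/8)² - 60)² = (4*(1849/64) - 60)² = (1849/16 - 60)² = (889/16)² = 790321/256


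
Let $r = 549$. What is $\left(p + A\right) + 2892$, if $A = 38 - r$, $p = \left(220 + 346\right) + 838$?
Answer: $3785$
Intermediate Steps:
$p = 1404$ ($p = 566 + 838 = 1404$)
$A = -511$ ($A = 38 - 549 = -511$)
$\left(p + A\right) + 2892 = \left(1404 - 511\right) + 2892 = 893 + 2892 = 3785$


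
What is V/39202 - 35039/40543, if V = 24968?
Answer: -180660627/794683343 ≈ -0.22734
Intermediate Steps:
V/39202 - 35039/40543 = 24968/39202 - 35039/40543 = 24968*(1/39202) - 35039*1/40543 = 12484/19601 - 35039/40543 = -180660627/794683343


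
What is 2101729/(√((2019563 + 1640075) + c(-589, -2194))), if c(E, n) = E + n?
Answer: 2101729*√3656855/3656855 ≈ 1099.1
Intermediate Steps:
2101729/(√((2019563 + 1640075) + c(-589, -2194))) = 2101729/(√((2019563 + 1640075) + (-589 - 2194))) = 2101729/(√(3659638 - 2783)) = 2101729/(√3656855) = 2101729*(√3656855/3656855) = 2101729*√3656855/3656855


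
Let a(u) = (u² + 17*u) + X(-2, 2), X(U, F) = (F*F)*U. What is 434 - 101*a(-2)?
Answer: 4272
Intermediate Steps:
X(U, F) = U*F² (X(U, F) = F²*U = U*F²)
a(u) = -8 + u² + 17*u (a(u) = (u² + 17*u) - 2*2² = (u² + 17*u) - 2*4 = (u² + 17*u) - 8 = -8 + u² + 17*u)
434 - 101*a(-2) = 434 - 101*(-8 + (-2)² + 17*(-2)) = 434 - 101*(-8 + 4 - 34) = 434 - 101*(-38) = 434 + 3838 = 4272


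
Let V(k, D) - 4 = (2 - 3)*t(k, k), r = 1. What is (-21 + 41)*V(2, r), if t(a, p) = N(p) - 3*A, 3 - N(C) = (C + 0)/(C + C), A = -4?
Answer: -210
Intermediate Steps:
N(C) = 5/2 (N(C) = 3 - (C + 0)/(C + C) = 3 - C/(2*C) = 3 - C*1/(2*C) = 3 - 1*½ = 3 - ½ = 5/2)
t(a, p) = 29/2 (t(a, p) = 5/2 - 3*(-4) = 5/2 + 12 = 29/2)
V(k, D) = -21/2 (V(k, D) = 4 + (2 - 3)*(29/2) = 4 - 1*29/2 = 4 - 29/2 = -21/2)
(-21 + 41)*V(2, r) = (-21 + 41)*(-21/2) = 20*(-21/2) = -210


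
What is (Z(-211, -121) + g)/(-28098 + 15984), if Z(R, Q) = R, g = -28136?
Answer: 9449/4038 ≈ 2.3400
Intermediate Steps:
(Z(-211, -121) + g)/(-28098 + 15984) = (-211 - 28136)/(-28098 + 15984) = -28347/(-12114) = -28347*(-1/12114) = 9449/4038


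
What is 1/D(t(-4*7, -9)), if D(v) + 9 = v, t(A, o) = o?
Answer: -1/18 ≈ -0.055556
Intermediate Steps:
D(v) = -9 + v
1/D(t(-4*7, -9)) = 1/(-9 - 9) = 1/(-18) = -1/18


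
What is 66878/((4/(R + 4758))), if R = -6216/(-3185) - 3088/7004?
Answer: 532765605529/6695 ≈ 7.9577e+7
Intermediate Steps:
R = 1203628/796705 (R = -6216*(-1/3185) - 3088*1/7004 = 888/455 - 772/1751 = 1203628/796705 ≈ 1.5108)
66878/((4/(R + 4758))) = 66878/((4/(1203628/796705 + 4758))) = 66878/((4/(3791926018/796705))) = 66878/(((796705/3791926018)*4)) = 66878/(1593410/1895963009) = 66878*(1895963009/1593410) = 532765605529/6695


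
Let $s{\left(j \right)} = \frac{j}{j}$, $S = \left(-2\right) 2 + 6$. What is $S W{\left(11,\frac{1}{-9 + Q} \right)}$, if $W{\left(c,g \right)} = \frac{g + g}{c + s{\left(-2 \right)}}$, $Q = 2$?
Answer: $- \frac{1}{21} \approx -0.047619$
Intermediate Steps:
$S = 2$ ($S = -4 + 6 = 2$)
$s{\left(j \right)} = 1$
$W{\left(c,g \right)} = \frac{2 g}{1 + c}$ ($W{\left(c,g \right)} = \frac{g + g}{c + 1} = \frac{2 g}{1 + c}$)
$S W{\left(11,\frac{1}{-9 + Q} \right)} = 2 \frac{2}{\left(-9 + 2\right) \left(1 + 11\right)} = 2 \frac{2}{\left(-7\right) 12} = 2 \cdot 2 \left(- \frac{1}{7}\right) \frac{1}{12} = 2 \left(- \frac{1}{42}\right) = - \frac{1}{21}$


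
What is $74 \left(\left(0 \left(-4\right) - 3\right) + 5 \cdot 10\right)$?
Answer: $3478$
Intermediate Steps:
$74 \left(\left(0 \left(-4\right) - 3\right) + 5 \cdot 10\right) = 74 \left(\left(0 - 3\right) + 50\right) = 74 \left(-3 + 50\right) = 74 \cdot 47 = 3478$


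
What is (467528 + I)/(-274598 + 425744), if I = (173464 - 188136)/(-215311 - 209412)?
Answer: 99284954708/32097591279 ≈ 3.0932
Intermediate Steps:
I = 14672/424723 (I = -14672/(-424723) = -14672*(-1/424723) = 14672/424723 ≈ 0.034545)
(467528 + I)/(-274598 + 425744) = (467528 + 14672/424723)/(-274598 + 425744) = (198569909416/424723)/151146 = (198569909416/424723)*(1/151146) = 99284954708/32097591279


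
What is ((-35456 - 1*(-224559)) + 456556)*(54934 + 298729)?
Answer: 228345698917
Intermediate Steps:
((-35456 - 1*(-224559)) + 456556)*(54934 + 298729) = ((-35456 + 224559) + 456556)*353663 = (189103 + 456556)*353663 = 645659*353663 = 228345698917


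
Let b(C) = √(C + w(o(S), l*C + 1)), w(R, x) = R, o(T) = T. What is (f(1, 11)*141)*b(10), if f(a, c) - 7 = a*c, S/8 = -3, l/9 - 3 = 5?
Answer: 2538*I*√14 ≈ 9496.3*I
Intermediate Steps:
l = 72 (l = 27 + 9*5 = 27 + 45 = 72)
S = -24 (S = 8*(-3) = -24)
f(a, c) = 7 + a*c
b(C) = √(-24 + C) (b(C) = √(C - 24) = √(-24 + C))
(f(1, 11)*141)*b(10) = ((7 + 1*11)*141)*√(-24 + 10) = ((7 + 11)*141)*√(-14) = (18*141)*(I*√14) = 2538*(I*√14) = 2538*I*√14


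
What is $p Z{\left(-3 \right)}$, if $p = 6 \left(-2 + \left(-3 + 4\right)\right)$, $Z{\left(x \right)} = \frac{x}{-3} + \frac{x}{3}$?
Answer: $0$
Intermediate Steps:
$Z{\left(x \right)} = 0$ ($Z{\left(x \right)} = x \left(- \frac{1}{3}\right) + x \frac{1}{3} = - \frac{x}{3} + \frac{x}{3} = 0$)
$p = -6$ ($p = 6 \left(-2 + 1\right) = 6 \left(-1\right) = -6$)
$p Z{\left(-3 \right)} = \left(-6\right) 0 = 0$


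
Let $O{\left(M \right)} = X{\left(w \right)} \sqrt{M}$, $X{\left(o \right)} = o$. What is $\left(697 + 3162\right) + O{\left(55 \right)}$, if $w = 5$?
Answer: $3859 + 5 \sqrt{55} \approx 3896.1$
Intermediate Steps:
$O{\left(M \right)} = 5 \sqrt{M}$
$\left(697 + 3162\right) + O{\left(55 \right)} = \left(697 + 3162\right) + 5 \sqrt{55} = 3859 + 5 \sqrt{55}$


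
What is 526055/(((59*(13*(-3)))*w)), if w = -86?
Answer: 526055/197886 ≈ 2.6584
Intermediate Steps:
526055/(((59*(13*(-3)))*w)) = 526055/(((59*(13*(-3)))*(-86))) = 526055/(((59*(-39))*(-86))) = 526055/((-2301*(-86))) = 526055/197886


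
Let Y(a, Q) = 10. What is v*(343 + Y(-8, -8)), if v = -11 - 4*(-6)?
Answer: 4589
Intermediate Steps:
v = 13 (v = -11 + 24 = 13)
v*(343 + Y(-8, -8)) = 13*(343 + 10) = 13*353 = 4589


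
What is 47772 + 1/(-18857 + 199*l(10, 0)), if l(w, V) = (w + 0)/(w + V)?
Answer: 891329975/18658 ≈ 47772.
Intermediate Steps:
l(w, V) = w/(V + w)
47772 + 1/(-18857 + 199*l(10, 0)) = 47772 + 1/(-18857 + 199*(10/(0 + 10))) = 47772 + 1/(-18857 + 199*(10/10)) = 47772 + 1/(-18857 + 199*(10*(⅒))) = 47772 + 1/(-18857 + 199*1) = 47772 + 1/(-18857 + 199) = 47772 + 1/(-18658) = 47772 - 1/18658 = 891329975/18658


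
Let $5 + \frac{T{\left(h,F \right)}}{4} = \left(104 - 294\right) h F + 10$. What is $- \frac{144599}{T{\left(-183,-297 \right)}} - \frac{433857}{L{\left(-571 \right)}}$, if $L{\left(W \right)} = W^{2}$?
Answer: $- \frac{17874073093621}{13467690816340} \approx -1.3272$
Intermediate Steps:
$T{\left(h,F \right)} = 20 - 760 F h$ ($T{\left(h,F \right)} = -20 + 4 \left(\left(104 - 294\right) h F + 10\right) = -20 + 4 \left(- 190 h F + 10\right) = -20 + 4 \left(- 190 F h + 10\right) = -20 + 4 \left(10 - 190 F h\right) = -20 - \left(-40 + 760 F h\right) = 20 - 760 F h$)
$- \frac{144599}{T{\left(-183,-297 \right)}} - \frac{433857}{L{\left(-571 \right)}} = - \frac{144599}{20 - \left(-225720\right) \left(-183\right)} - \frac{433857}{\left(-571\right)^{2}} = - \frac{144599}{20 - 41306760} - \frac{433857}{326041} = - \frac{144599}{-41306740} - \frac{433857}{326041} = \left(-144599\right) \left(- \frac{1}{41306740}\right) - \frac{433857}{326041} = \frac{144599}{41306740} - \frac{433857}{326041} = - \frac{17874073093621}{13467690816340}$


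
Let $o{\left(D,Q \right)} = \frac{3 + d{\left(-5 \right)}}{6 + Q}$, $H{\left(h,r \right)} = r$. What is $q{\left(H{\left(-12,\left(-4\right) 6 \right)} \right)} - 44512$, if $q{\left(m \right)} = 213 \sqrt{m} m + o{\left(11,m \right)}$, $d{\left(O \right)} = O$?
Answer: $- \frac{400607}{9} - 10224 i \sqrt{6} \approx -44512.0 - 25044.0 i$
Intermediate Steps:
$o{\left(D,Q \right)} = - \frac{2}{6 + Q}$ ($o{\left(D,Q \right)} = \frac{3 - 5}{6 + Q} = - \frac{2}{6 + Q}$)
$q{\left(m \right)} = - \frac{2}{6 + m} + 213 m^{\frac{3}{2}}$ ($q{\left(m \right)} = 213 \sqrt{m} m - \frac{2}{6 + m} = 213 m^{\frac{3}{2}} - \frac{2}{6 + m} = - \frac{2}{6 + m} + 213 m^{\frac{3}{2}}$)
$q{\left(H{\left(-12,\left(-4\right) 6 \right)} \right)} - 44512 = \frac{-2 + 213 \left(\left(-4\right) 6\right)^{\frac{3}{2}} \left(6 - 24\right)}{6 - 24} - 44512 = \frac{-2 + 213 \left(-24\right)^{\frac{3}{2}} \left(6 - 24\right)}{6 - 24} - 44512 = \frac{-2 + 213 \left(- 48 i \sqrt{6}\right) \left(-18\right)}{-18} - 44512 = - \frac{-2 + 184032 i \sqrt{6}}{18} - 44512 = \left(\frac{1}{9} - 10224 i \sqrt{6}\right) - 44512 = - \frac{400607}{9} - 10224 i \sqrt{6}$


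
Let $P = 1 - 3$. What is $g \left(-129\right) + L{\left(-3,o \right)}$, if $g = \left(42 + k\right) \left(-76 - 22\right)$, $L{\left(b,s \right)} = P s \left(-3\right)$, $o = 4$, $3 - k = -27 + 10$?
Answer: $783828$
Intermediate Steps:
$k = 20$ ($k = 3 - \left(-27 + 10\right) = 3 - -17 = 3 + 17 = 20$)
$P = -2$ ($P = 1 - 3 = -2$)
$L{\left(b,s \right)} = 6 s$ ($L{\left(b,s \right)} = - 2 s \left(-3\right) = 6 s$)
$g = -6076$ ($g = \left(42 + 20\right) \left(-76 - 22\right) = 62 \left(-98\right) = -6076$)
$g \left(-129\right) + L{\left(-3,o \right)} = \left(-6076\right) \left(-129\right) + 6 \cdot 4 = 783804 + 24 = 783828$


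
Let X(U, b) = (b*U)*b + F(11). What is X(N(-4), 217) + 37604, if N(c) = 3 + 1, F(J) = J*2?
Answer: 225982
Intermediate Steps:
F(J) = 2*J
N(c) = 4
X(U, b) = 22 + U*b² (X(U, b) = (b*U)*b + 2*11 = (U*b)*b + 22 = U*b² + 22 = 22 + U*b²)
X(N(-4), 217) + 37604 = (22 + 4*217²) + 37604 = (22 + 4*47089) + 37604 = (22 + 188356) + 37604 = 188378 + 37604 = 225982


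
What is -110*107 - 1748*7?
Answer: -24006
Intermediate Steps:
-110*107 - 1748*7 = -11770 - 1*12236 = -11770 - 12236 = -24006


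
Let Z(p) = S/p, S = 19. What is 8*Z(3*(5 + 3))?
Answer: 19/3 ≈ 6.3333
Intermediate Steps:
Z(p) = 19/p
8*Z(3*(5 + 3)) = 8*(19/((3*(5 + 3)))) = 8*(19/((3*8))) = 8*(19/24) = 19/3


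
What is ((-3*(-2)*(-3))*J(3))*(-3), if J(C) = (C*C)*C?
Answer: 1458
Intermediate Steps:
J(C) = C³ (J(C) = C²*C = C³)
((-3*(-2)*(-3))*J(3))*(-3) = ((-3*(-2)*(-3))*3³)*(-3) = ((6*(-3))*27)*(-3) = -18*27*(-3) = -486*(-3) = 1458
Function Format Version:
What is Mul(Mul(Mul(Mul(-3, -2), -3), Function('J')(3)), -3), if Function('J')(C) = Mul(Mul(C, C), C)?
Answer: 1458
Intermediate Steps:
Function('J')(C) = Pow(C, 3) (Function('J')(C) = Mul(Pow(C, 2), C) = Pow(C, 3))
Mul(Mul(Mul(Mul(-3, -2), -3), Function('J')(3)), -3) = Mul(Mul(Mul(Mul(-3, -2), -3), Pow(3, 3)), -3) = Mul(Mul(Mul(6, -3), 27), -3) = Mul(Mul(-18, 27), -3) = Mul(-486, -3) = 1458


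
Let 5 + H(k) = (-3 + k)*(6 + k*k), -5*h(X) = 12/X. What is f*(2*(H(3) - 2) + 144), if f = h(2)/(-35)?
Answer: 156/35 ≈ 4.4571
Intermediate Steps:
h(X) = -12/(5*X)
H(k) = -5 + (-3 + k)*(6 + k**2) (H(k) = -5 + (-3 + k)*(6 + k*k) = -5 + (-3 + k)*(6 + k**2))
f = 6/175 (f = -12/5/2/(-35) = -12/5*1/2*(-1/35) = -6/5*(-1/35) = 6/175 ≈ 0.034286)
f*(2*(H(3) - 2) + 144) = 6*(2*((-23 + 3**3 - 3*3**2 + 6*3) - 2) + 144)/175 = 6*(2*((-23 + 27 - 3*9 + 18) - 2) + 144)/175 = 6*(2*((-23 + 27 - 27 + 18) - 2) + 144)/175 = 6*(2*(-5 - 2) + 144)/175 = 6*(2*(-7) + 144)/175 = 6*(-14 + 144)/175 = (6/175)*130 = 156/35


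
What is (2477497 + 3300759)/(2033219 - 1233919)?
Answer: 1444564/199825 ≈ 7.2291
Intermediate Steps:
(2477497 + 3300759)/(2033219 - 1233919) = 5778256/799300 = 5778256*(1/799300) = 1444564/199825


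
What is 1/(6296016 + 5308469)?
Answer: 1/11604485 ≈ 8.6174e-8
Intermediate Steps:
1/(6296016 + 5308469) = 1/11604485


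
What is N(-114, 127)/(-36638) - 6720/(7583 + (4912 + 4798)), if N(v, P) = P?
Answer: -248403571/633580934 ≈ -0.39206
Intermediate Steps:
N(-114, 127)/(-36638) - 6720/(7583 + (4912 + 4798)) = 127/(-36638) - 6720/(7583 + (4912 + 4798)) = 127*(-1/36638) - 6720/(7583 + 9710) = -127/36638 - 6720/17293 = -248403571/633580934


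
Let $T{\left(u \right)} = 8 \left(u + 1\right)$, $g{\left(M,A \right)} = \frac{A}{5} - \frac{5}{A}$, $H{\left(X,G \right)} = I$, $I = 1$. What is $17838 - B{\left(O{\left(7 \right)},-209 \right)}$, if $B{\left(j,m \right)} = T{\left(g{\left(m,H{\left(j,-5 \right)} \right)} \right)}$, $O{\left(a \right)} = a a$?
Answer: $\frac{89342}{5} \approx 17868.0$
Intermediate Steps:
$H{\left(X,G \right)} = 1$
$g{\left(M,A \right)} = - \frac{5}{A} + \frac{A}{5}$ ($g{\left(M,A \right)} = A \frac{1}{5} - \frac{5}{A} = \frac{A}{5} - \frac{5}{A} = - \frac{5}{A} + \frac{A}{5}$)
$O{\left(a \right)} = a^{2}$
$T{\left(u \right)} = 8 + 8 u$ ($T{\left(u \right)} = 8 \left(1 + u\right) = 8 + 8 u$)
$B{\left(j,m \right)} = - \frac{152}{5}$ ($B{\left(j,m \right)} = 8 + 8 \left(- \frac{5}{1} + \frac{1}{5} \cdot 1\right) = 8 + 8 \left(\left(-5\right) 1 + \frac{1}{5}\right) = 8 + 8 \left(-5 + \frac{1}{5}\right) = 8 + 8 \left(- \frac{24}{5}\right) = 8 - \frac{192}{5} = - \frac{152}{5}$)
$17838 - B{\left(O{\left(7 \right)},-209 \right)} = 17838 - - \frac{152}{5} = 17838 + \frac{152}{5} = \frac{89342}{5}$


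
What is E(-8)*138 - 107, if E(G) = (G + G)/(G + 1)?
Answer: 1459/7 ≈ 208.43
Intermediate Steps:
E(G) = 2*G/(1 + G) (E(G) = (2*G)/(1 + G) = 2*G/(1 + G))
E(-8)*138 - 107 = (2*(-8)/(1 - 8))*138 - 107 = (2*(-8)/(-7))*138 - 107 = (2*(-8)*(-⅐))*138 - 107 = (16/7)*138 - 107 = 2208/7 - 107 = 1459/7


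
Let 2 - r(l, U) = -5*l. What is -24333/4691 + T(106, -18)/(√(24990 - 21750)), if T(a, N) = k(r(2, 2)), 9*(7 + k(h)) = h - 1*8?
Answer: -24333/4691 - 59*√10/1620 ≈ -5.3023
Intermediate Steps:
r(l, U) = 2 + 5*l (r(l, U) = 2 - (-5)*l = 2 + 5*l)
k(h) = -71/9 + h/9 (k(h) = -7 + (h - 1*8)/9 = -7 + (h - 8)/9 = -7 + (-8 + h)/9 = -7 + (-8/9 + h/9) = -71/9 + h/9)
T(a, N) = -59/9 (T(a, N) = -71/9 + (2 + 5*2)/9 = -71/9 + (2 + 10)/9 = -71/9 + (⅑)*12 = -71/9 + 4/3 = -59/9)
-24333/4691 + T(106, -18)/(√(24990 - 21750)) = -24333/4691 - 59/(9*√(24990 - 21750)) = -24333*1/4691 - 59*√10/180/9 = -24333/4691 - 59*√10/180/9 = -24333/4691 - 59*√10/1620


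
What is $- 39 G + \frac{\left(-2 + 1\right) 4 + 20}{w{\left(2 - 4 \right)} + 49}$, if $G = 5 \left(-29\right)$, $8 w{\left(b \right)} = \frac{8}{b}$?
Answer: $\frac{548567}{97} \approx 5655.3$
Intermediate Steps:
$w{\left(b \right)} = \frac{1}{b}$ ($w{\left(b \right)} = \frac{8 \frac{1}{b}}{8} = \frac{1}{b}$)
$G = -145$
$- 39 G + \frac{\left(-2 + 1\right) 4 + 20}{w{\left(2 - 4 \right)} + 49} = \left(-39\right) \left(-145\right) + \frac{\left(-2 + 1\right) 4 + 20}{\frac{1}{2 - 4} + 49} = 5655 + \frac{\left(-1\right) 4 + 20}{\frac{1}{-2} + 49} = 5655 + \frac{-4 + 20}{- \frac{1}{2} + 49} = 5655 + \frac{16}{\frac{97}{2}} = 5655 + 16 \cdot \frac{2}{97} = 5655 + \frac{32}{97} = \frac{548567}{97}$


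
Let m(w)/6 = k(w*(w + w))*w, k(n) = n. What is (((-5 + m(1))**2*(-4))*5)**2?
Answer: 960400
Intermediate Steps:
m(w) = 12*w**3 (m(w) = 6*((w*(w + w))*w) = 6*((w*(2*w))*w) = 6*((2*w**2)*w) = 6*(2*w**3) = 12*w**3)
(((-5 + m(1))**2*(-4))*5)**2 = (((-5 + 12*1**3)**2*(-4))*5)**2 = (((-5 + 12*1)**2*(-4))*5)**2 = (((-5 + 12)**2*(-4))*5)**2 = ((7**2*(-4))*5)**2 = ((49*(-4))*5)**2 = (-196*5)**2 = (-980)**2 = 960400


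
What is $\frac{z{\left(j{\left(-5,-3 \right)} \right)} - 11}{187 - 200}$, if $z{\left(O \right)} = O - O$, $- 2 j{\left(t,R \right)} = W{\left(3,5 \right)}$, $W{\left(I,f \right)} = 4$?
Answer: $\frac{11}{13} \approx 0.84615$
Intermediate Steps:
$j{\left(t,R \right)} = -2$ ($j{\left(t,R \right)} = \left(- \frac{1}{2}\right) 4 = -2$)
$z{\left(O \right)} = 0$
$\frac{z{\left(j{\left(-5,-3 \right)} \right)} - 11}{187 - 200} = \frac{0 - 11}{187 - 200} = - \frac{11}{-13} = \left(-11\right) \left(- \frac{1}{13}\right) = \frac{11}{13}$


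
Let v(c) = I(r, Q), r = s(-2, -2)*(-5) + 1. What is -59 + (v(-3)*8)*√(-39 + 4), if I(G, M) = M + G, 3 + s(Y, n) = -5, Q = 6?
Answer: -59 + 376*I*√35 ≈ -59.0 + 2224.4*I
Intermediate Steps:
s(Y, n) = -8 (s(Y, n) = -3 - 5 = -8)
r = 41 (r = -8*(-5) + 1 = 40 + 1 = 41)
I(G, M) = G + M
v(c) = 47 (v(c) = 41 + 6 = 47)
-59 + (v(-3)*8)*√(-39 + 4) = -59 + (47*8)*√(-39 + 4) = -59 + 376*√(-35) = -59 + 376*(I*√35) = -59 + 376*I*√35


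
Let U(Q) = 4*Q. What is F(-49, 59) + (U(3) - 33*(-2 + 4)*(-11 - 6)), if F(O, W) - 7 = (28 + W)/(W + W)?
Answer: 134725/118 ≈ 1141.7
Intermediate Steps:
F(O, W) = 7 + (28 + W)/(2*W) (F(O, W) = 7 + (28 + W)/(W + W) = 7 + (28 + W)/((2*W)) = 7 + (28 + W)*(1/(2*W)) = 7 + (28 + W)/(2*W))
F(-49, 59) + (U(3) - 33*(-2 + 4)*(-11 - 6)) = (15/2 + 14/59) + (4*3 - 33*(-2 + 4)*(-11 - 6)) = (15/2 + 14*(1/59)) + (12 - 66*(-17)) = (15/2 + 14/59) + (12 - 33*(-34)) = 913/118 + (12 + 1122) = 913/118 + 1134 = 134725/118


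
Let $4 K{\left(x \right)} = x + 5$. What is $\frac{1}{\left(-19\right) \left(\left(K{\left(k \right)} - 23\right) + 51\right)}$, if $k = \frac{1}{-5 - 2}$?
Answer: $- \frac{14}{7771} \approx -0.0018016$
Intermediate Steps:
$k = - \frac{1}{7}$ ($k = \frac{1}{-7} = - \frac{1}{7} \approx -0.14286$)
$K{\left(x \right)} = \frac{5}{4} + \frac{x}{4}$ ($K{\left(x \right)} = \frac{x + 5}{4} = \frac{5 + x}{4} = \frac{5}{4} + \frac{x}{4}$)
$\frac{1}{\left(-19\right) \left(\left(K{\left(k \right)} - 23\right) + 51\right)} = \frac{1}{\left(-19\right) \left(\left(\left(\frac{5}{4} + \frac{1}{4} \left(- \frac{1}{7}\right)\right) - 23\right) + 51\right)} = \frac{1}{\left(-19\right) \left(\left(\left(\frac{5}{4} - \frac{1}{28}\right) - 23\right) + 51\right)} = \frac{1}{\left(-19\right) \left(\left(\frac{17}{14} - 23\right) + 51\right)} = \frac{1}{\left(-19\right) \left(- \frac{305}{14} + 51\right)} = \frac{1}{\left(-19\right) \frac{409}{14}} = \frac{1}{- \frac{7771}{14}} = - \frac{14}{7771}$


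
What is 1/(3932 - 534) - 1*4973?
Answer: -16898253/3398 ≈ -4973.0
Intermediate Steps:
1/(3932 - 534) - 1*4973 = 1/3398 - 4973 = -16898253/3398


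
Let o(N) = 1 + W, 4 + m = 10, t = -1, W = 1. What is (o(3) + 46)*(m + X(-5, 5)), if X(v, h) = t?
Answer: 240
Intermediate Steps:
X(v, h) = -1
m = 6 (m = -4 + 10 = 6)
o(N) = 2 (o(N) = 1 + 1 = 2)
(o(3) + 46)*(m + X(-5, 5)) = (2 + 46)*(6 - 1) = 48*5 = 240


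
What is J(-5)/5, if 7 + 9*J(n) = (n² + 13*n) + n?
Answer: -52/45 ≈ -1.1556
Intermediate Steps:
J(n) = -7/9 + n²/9 + 14*n/9 (J(n) = -7/9 + ((n² + 13*n) + n)/9 = -7/9 + (n² + 14*n)/9 = -7/9 + (n²/9 + 14*n/9) = -7/9 + n²/9 + 14*n/9)
J(-5)/5 = (-7/9 + (⅑)*(-5)² + (14/9)*(-5))/5 = (-7/9 + (⅑)*25 - 70/9)*(⅕) = (-7/9 + 25/9 - 70/9)*(⅕) = -52/9*⅕ = -52/45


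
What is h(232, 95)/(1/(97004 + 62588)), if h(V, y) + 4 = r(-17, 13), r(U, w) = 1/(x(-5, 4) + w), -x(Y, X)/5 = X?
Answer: -4628168/7 ≈ -6.6117e+5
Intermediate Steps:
x(Y, X) = -5*X
r(U, w) = 1/(-20 + w) (r(U, w) = 1/(-5*4 + w) = 1/(-20 + w))
h(V, y) = -29/7 (h(V, y) = -4 + 1/(-20 + 13) = -4 + 1/(-7) = -4 - ⅐ = -29/7)
h(232, 95)/(1/(97004 + 62588)) = -29/(7*(1/(97004 + 62588))) = -29/(7*(1/159592)) = -29/(7*1/159592) = -29/7*159592 = -4628168/7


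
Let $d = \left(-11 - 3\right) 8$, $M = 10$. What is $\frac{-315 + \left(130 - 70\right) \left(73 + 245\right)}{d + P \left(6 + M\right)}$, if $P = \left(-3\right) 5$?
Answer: $- \frac{18765}{352} \approx -53.31$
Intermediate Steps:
$P = -15$
$d = -112$ ($d = \left(-14\right) 8 = -112$)
$\frac{-315 + \left(130 - 70\right) \left(73 + 245\right)}{d + P \left(6 + M\right)} = \frac{-315 + \left(130 - 70\right) \left(73 + 245\right)}{-112 - 15 \left(6 + 10\right)} = \frac{-315 + 60 \cdot 318}{-112 - 240} = \frac{-315 + 19080}{-112 - 240} = \frac{18765}{-352} = 18765 \left(- \frac{1}{352}\right) = - \frac{18765}{352}$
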